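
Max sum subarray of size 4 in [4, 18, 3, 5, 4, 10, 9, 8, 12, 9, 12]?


[0:4]: 30
[1:5]: 30
[2:6]: 22
[3:7]: 28
[4:8]: 31
[5:9]: 39
[6:10]: 38
[7:11]: 41

Max: 41 at [7:11]


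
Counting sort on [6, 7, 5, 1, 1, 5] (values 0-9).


Input: [6, 7, 5, 1, 1, 5]
Counts: [0, 2, 0, 0, 0, 2, 1, 1, 0, 0]

Sorted: [1, 1, 5, 5, 6, 7]


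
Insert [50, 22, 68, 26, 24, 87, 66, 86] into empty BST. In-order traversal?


Insert 50: root
Insert 22: L from 50
Insert 68: R from 50
Insert 26: L from 50 -> R from 22
Insert 24: L from 50 -> R from 22 -> L from 26
Insert 87: R from 50 -> R from 68
Insert 66: R from 50 -> L from 68
Insert 86: R from 50 -> R from 68 -> L from 87

In-order: [22, 24, 26, 50, 66, 68, 86, 87]


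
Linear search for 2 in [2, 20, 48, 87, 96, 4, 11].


i=0: 2==2 found!

Found at 0, 1 comps


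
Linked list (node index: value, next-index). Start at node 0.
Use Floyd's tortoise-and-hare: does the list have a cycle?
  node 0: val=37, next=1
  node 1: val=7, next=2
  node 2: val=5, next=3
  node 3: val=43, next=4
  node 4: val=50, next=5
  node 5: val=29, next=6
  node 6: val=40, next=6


Floyd's tortoise (slow, +1) and hare (fast, +2):
  init: slow=0, fast=0
  step 1: slow=1, fast=2
  step 2: slow=2, fast=4
  step 3: slow=3, fast=6
  step 4: slow=4, fast=6
  step 5: slow=5, fast=6
  step 6: slow=6, fast=6
  slow == fast at node 6: cycle detected

Cycle: yes


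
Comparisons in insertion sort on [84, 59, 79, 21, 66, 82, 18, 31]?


Algorithm: insertion sort
Input: [84, 59, 79, 21, 66, 82, 18, 31]
Sorted: [18, 21, 31, 59, 66, 79, 82, 84]

23


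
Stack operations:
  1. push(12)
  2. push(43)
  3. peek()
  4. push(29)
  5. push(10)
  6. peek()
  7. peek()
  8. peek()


push(12) -> [12]
push(43) -> [12, 43]
peek()->43
push(29) -> [12, 43, 29]
push(10) -> [12, 43, 29, 10]
peek()->10
peek()->10
peek()->10

Final stack: [12, 43, 29, 10]


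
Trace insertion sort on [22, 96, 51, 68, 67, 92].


Initial: [22, 96, 51, 68, 67, 92]
Insert 96: [22, 96, 51, 68, 67, 92]
Insert 51: [22, 51, 96, 68, 67, 92]
Insert 68: [22, 51, 68, 96, 67, 92]
Insert 67: [22, 51, 67, 68, 96, 92]
Insert 92: [22, 51, 67, 68, 92, 96]

Sorted: [22, 51, 67, 68, 92, 96]


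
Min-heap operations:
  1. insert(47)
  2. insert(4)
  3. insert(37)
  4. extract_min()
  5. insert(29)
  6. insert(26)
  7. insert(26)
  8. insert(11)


insert(47) -> [47]
insert(4) -> [4, 47]
insert(37) -> [4, 47, 37]
extract_min()->4, [37, 47]
insert(29) -> [29, 47, 37]
insert(26) -> [26, 29, 37, 47]
insert(26) -> [26, 26, 37, 47, 29]
insert(11) -> [11, 26, 26, 47, 29, 37]

Final heap: [11, 26, 26, 47, 29, 37]


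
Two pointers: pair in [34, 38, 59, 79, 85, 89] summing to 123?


lo=0(34)+hi=5(89)=123

Yes: 34+89=123


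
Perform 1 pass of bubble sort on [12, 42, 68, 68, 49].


Initial: [12, 42, 68, 68, 49]
Pass 1: [12, 42, 68, 49, 68] (1 swaps)

After 1 pass: [12, 42, 68, 49, 68]


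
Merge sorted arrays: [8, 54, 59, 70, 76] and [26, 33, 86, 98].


Take 8 from A
Take 26 from B
Take 33 from B
Take 54 from A
Take 59 from A
Take 70 from A
Take 76 from A

Merged: [8, 26, 33, 54, 59, 70, 76, 86, 98]


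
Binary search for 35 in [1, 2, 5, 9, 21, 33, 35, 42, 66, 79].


Step 1: lo=0, hi=9, mid=4, val=21
Step 2: lo=5, hi=9, mid=7, val=42
Step 3: lo=5, hi=6, mid=5, val=33
Step 4: lo=6, hi=6, mid=6, val=35

Found at index 6


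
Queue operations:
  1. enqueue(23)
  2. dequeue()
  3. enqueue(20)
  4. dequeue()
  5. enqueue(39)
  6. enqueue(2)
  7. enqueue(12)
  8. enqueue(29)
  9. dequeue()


enqueue(23) -> [23]
dequeue()->23, []
enqueue(20) -> [20]
dequeue()->20, []
enqueue(39) -> [39]
enqueue(2) -> [39, 2]
enqueue(12) -> [39, 2, 12]
enqueue(29) -> [39, 2, 12, 29]
dequeue()->39, [2, 12, 29]

Final queue: [2, 12, 29]


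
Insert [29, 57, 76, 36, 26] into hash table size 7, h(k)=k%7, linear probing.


Insert 29: h=1 -> slot 1
Insert 57: h=1, 1 probes -> slot 2
Insert 76: h=6 -> slot 6
Insert 36: h=1, 2 probes -> slot 3
Insert 26: h=5 -> slot 5

Table: [None, 29, 57, 36, None, 26, 76]


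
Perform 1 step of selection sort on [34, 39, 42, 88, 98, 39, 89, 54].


Initial: [34, 39, 42, 88, 98, 39, 89, 54]
Step 1: min=34 at 0
  Swap: [34, 39, 42, 88, 98, 39, 89, 54]

After 1 step: [34, 39, 42, 88, 98, 39, 89, 54]


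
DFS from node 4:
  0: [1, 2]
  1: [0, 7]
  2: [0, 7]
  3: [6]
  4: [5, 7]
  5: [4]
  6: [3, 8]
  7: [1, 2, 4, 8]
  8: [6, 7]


Visit 4, push [7, 5]
Visit 5, push []
Visit 7, push [8, 2, 1]
Visit 1, push [0]
Visit 0, push [2]
Visit 2, push []
Visit 8, push [6]
Visit 6, push [3]
Visit 3, push []

DFS order: [4, 5, 7, 1, 0, 2, 8, 6, 3]


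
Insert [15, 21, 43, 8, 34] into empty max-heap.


Insert 15: [15]
Insert 21: [21, 15]
Insert 43: [43, 15, 21]
Insert 8: [43, 15, 21, 8]
Insert 34: [43, 34, 21, 8, 15]

Final heap: [43, 34, 21, 8, 15]


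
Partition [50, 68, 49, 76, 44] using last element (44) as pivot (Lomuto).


Pivot: 44
Place pivot at 0: [44, 68, 49, 76, 50]

Partitioned: [44, 68, 49, 76, 50]


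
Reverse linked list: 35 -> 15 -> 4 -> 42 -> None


Step 1: curr=35, set curr.next=prev(None) | reversed so far: 35
Step 2: curr=15, set curr.next=prev(35) | reversed so far: 15 -> 35
Step 3: curr=4, set curr.next=prev(15) | reversed so far: 4 -> 15 -> 35
Step 4: curr=42, set curr.next=prev(4) | reversed so far: 42 -> 4 -> 15 -> 35

42 -> 4 -> 15 -> 35 -> None


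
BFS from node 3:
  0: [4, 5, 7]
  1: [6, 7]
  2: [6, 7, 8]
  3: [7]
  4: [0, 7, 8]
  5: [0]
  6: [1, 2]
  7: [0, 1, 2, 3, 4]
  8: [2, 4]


Visit 3, enqueue [7]
Visit 7, enqueue [0, 1, 2, 4]
Visit 0, enqueue [5]
Visit 1, enqueue [6]
Visit 2, enqueue [8]
Visit 4, enqueue []
Visit 5, enqueue []
Visit 6, enqueue []
Visit 8, enqueue []

BFS order: [3, 7, 0, 1, 2, 4, 5, 6, 8]


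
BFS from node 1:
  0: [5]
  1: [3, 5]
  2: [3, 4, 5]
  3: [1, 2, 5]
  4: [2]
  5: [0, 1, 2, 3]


Visit 1, enqueue [3, 5]
Visit 3, enqueue [2]
Visit 5, enqueue [0]
Visit 2, enqueue [4]
Visit 0, enqueue []
Visit 4, enqueue []

BFS order: [1, 3, 5, 2, 0, 4]


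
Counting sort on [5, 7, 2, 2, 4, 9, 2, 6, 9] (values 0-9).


Input: [5, 7, 2, 2, 4, 9, 2, 6, 9]
Counts: [0, 0, 3, 0, 1, 1, 1, 1, 0, 2]

Sorted: [2, 2, 2, 4, 5, 6, 7, 9, 9]


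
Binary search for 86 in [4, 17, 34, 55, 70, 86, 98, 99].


Step 1: lo=0, hi=7, mid=3, val=55
Step 2: lo=4, hi=7, mid=5, val=86

Found at index 5


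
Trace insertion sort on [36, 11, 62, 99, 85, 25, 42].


Initial: [36, 11, 62, 99, 85, 25, 42]
Insert 11: [11, 36, 62, 99, 85, 25, 42]
Insert 62: [11, 36, 62, 99, 85, 25, 42]
Insert 99: [11, 36, 62, 99, 85, 25, 42]
Insert 85: [11, 36, 62, 85, 99, 25, 42]
Insert 25: [11, 25, 36, 62, 85, 99, 42]
Insert 42: [11, 25, 36, 42, 62, 85, 99]

Sorted: [11, 25, 36, 42, 62, 85, 99]


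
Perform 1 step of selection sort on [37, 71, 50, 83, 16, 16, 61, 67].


Initial: [37, 71, 50, 83, 16, 16, 61, 67]
Step 1: min=16 at 4
  Swap: [16, 71, 50, 83, 37, 16, 61, 67]

After 1 step: [16, 71, 50, 83, 37, 16, 61, 67]


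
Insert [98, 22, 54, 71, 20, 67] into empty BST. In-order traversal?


Insert 98: root
Insert 22: L from 98
Insert 54: L from 98 -> R from 22
Insert 71: L from 98 -> R from 22 -> R from 54
Insert 20: L from 98 -> L from 22
Insert 67: L from 98 -> R from 22 -> R from 54 -> L from 71

In-order: [20, 22, 54, 67, 71, 98]


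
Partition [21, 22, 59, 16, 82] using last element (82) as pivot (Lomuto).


Pivot: 82
  21 <= 82: advance i (no swap)
  22 <= 82: advance i (no swap)
  59 <= 82: advance i (no swap)
  16 <= 82: advance i (no swap)
Place pivot at 4: [21, 22, 59, 16, 82]

Partitioned: [21, 22, 59, 16, 82]


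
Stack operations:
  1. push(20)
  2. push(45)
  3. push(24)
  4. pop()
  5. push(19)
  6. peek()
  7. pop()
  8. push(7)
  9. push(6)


push(20) -> [20]
push(45) -> [20, 45]
push(24) -> [20, 45, 24]
pop()->24, [20, 45]
push(19) -> [20, 45, 19]
peek()->19
pop()->19, [20, 45]
push(7) -> [20, 45, 7]
push(6) -> [20, 45, 7, 6]

Final stack: [20, 45, 7, 6]


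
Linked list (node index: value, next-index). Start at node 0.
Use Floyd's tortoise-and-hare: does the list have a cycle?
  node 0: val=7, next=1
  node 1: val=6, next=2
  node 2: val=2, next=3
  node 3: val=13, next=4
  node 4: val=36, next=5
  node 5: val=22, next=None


Floyd's tortoise (slow, +1) and hare (fast, +2):
  init: slow=0, fast=0
  step 1: slow=1, fast=2
  step 2: slow=2, fast=4
  step 3: fast 4->5->None, no cycle

Cycle: no


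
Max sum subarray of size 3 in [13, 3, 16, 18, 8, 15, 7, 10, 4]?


[0:3]: 32
[1:4]: 37
[2:5]: 42
[3:6]: 41
[4:7]: 30
[5:8]: 32
[6:9]: 21

Max: 42 at [2:5]


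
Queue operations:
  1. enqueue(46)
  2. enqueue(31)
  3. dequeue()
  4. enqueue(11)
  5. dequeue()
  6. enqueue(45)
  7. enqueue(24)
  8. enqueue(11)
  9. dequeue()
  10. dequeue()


enqueue(46) -> [46]
enqueue(31) -> [46, 31]
dequeue()->46, [31]
enqueue(11) -> [31, 11]
dequeue()->31, [11]
enqueue(45) -> [11, 45]
enqueue(24) -> [11, 45, 24]
enqueue(11) -> [11, 45, 24, 11]
dequeue()->11, [45, 24, 11]
dequeue()->45, [24, 11]

Final queue: [24, 11]


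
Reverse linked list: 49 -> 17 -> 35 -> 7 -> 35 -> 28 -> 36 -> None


Step 1: curr=49, set curr.next=prev(None) | reversed so far: 49
Step 2: curr=17, set curr.next=prev(49) | reversed so far: 17 -> 49
Step 3: curr=35, set curr.next=prev(17) | reversed so far: 35 -> 17 -> 49
Step 4: curr=7, set curr.next=prev(35) | reversed so far: 7 -> 35 -> 17 -> 49
Step 5: curr=35, set curr.next=prev(7) | reversed so far: 35 -> 7 -> 35 -> 17 -> 49
Step 6: curr=28, set curr.next=prev(35) | reversed so far: 28 -> 35 -> 7 -> 35 -> 17 -> 49
Step 7: curr=36, set curr.next=prev(28) | reversed so far: 36 -> 28 -> 35 -> 7 -> 35 -> 17 -> 49

36 -> 28 -> 35 -> 7 -> 35 -> 17 -> 49 -> None


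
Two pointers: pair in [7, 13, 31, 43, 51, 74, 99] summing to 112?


lo=0(7)+hi=6(99)=106
lo=1(13)+hi=6(99)=112

Yes: 13+99=112


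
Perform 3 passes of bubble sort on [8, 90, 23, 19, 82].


Initial: [8, 90, 23, 19, 82]
Pass 1: [8, 23, 19, 82, 90] (3 swaps)
Pass 2: [8, 19, 23, 82, 90] (1 swaps)
Pass 3: [8, 19, 23, 82, 90] (0 swaps)

After 3 passes: [8, 19, 23, 82, 90]


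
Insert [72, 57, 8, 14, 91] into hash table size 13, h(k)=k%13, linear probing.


Insert 72: h=7 -> slot 7
Insert 57: h=5 -> slot 5
Insert 8: h=8 -> slot 8
Insert 14: h=1 -> slot 1
Insert 91: h=0 -> slot 0

Table: [91, 14, None, None, None, 57, None, 72, 8, None, None, None, None]


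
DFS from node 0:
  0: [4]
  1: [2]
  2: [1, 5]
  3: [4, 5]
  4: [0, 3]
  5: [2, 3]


Visit 0, push [4]
Visit 4, push [3]
Visit 3, push [5]
Visit 5, push [2]
Visit 2, push [1]
Visit 1, push []

DFS order: [0, 4, 3, 5, 2, 1]


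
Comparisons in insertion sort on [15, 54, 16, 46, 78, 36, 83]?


Algorithm: insertion sort
Input: [15, 54, 16, 46, 78, 36, 83]
Sorted: [15, 16, 36, 46, 54, 78, 83]

11


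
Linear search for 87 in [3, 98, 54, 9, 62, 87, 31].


i=0: 3!=87
i=1: 98!=87
i=2: 54!=87
i=3: 9!=87
i=4: 62!=87
i=5: 87==87 found!

Found at 5, 6 comps


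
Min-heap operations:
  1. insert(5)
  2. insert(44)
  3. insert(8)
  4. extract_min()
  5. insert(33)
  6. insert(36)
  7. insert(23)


insert(5) -> [5]
insert(44) -> [5, 44]
insert(8) -> [5, 44, 8]
extract_min()->5, [8, 44]
insert(33) -> [8, 44, 33]
insert(36) -> [8, 36, 33, 44]
insert(23) -> [8, 23, 33, 44, 36]

Final heap: [8, 23, 33, 44, 36]


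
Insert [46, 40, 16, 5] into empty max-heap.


Insert 46: [46]
Insert 40: [46, 40]
Insert 16: [46, 40, 16]
Insert 5: [46, 40, 16, 5]

Final heap: [46, 40, 16, 5]


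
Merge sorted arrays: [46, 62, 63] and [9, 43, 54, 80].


Take 9 from B
Take 43 from B
Take 46 from A
Take 54 from B
Take 62 from A
Take 63 from A

Merged: [9, 43, 46, 54, 62, 63, 80]


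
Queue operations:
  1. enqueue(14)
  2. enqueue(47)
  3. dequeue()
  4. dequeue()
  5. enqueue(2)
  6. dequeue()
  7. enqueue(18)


enqueue(14) -> [14]
enqueue(47) -> [14, 47]
dequeue()->14, [47]
dequeue()->47, []
enqueue(2) -> [2]
dequeue()->2, []
enqueue(18) -> [18]

Final queue: [18]


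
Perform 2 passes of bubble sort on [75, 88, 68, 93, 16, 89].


Initial: [75, 88, 68, 93, 16, 89]
Pass 1: [75, 68, 88, 16, 89, 93] (3 swaps)
Pass 2: [68, 75, 16, 88, 89, 93] (2 swaps)

After 2 passes: [68, 75, 16, 88, 89, 93]


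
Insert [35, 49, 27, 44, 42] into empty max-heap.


Insert 35: [35]
Insert 49: [49, 35]
Insert 27: [49, 35, 27]
Insert 44: [49, 44, 27, 35]
Insert 42: [49, 44, 27, 35, 42]

Final heap: [49, 44, 27, 35, 42]


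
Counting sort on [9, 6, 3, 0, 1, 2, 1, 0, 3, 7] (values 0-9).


Input: [9, 6, 3, 0, 1, 2, 1, 0, 3, 7]
Counts: [2, 2, 1, 2, 0, 0, 1, 1, 0, 1]

Sorted: [0, 0, 1, 1, 2, 3, 3, 6, 7, 9]


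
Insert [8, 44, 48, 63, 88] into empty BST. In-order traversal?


Insert 8: root
Insert 44: R from 8
Insert 48: R from 8 -> R from 44
Insert 63: R from 8 -> R from 44 -> R from 48
Insert 88: R from 8 -> R from 44 -> R from 48 -> R from 63

In-order: [8, 44, 48, 63, 88]


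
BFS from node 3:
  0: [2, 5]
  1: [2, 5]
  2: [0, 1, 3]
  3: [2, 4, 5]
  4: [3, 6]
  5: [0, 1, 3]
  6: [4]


Visit 3, enqueue [2, 4, 5]
Visit 2, enqueue [0, 1]
Visit 4, enqueue [6]
Visit 5, enqueue []
Visit 0, enqueue []
Visit 1, enqueue []
Visit 6, enqueue []

BFS order: [3, 2, 4, 5, 0, 1, 6]


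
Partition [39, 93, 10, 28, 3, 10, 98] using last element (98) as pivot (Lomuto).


Pivot: 98
  39 <= 98: advance i (no swap)
  93 <= 98: advance i (no swap)
  10 <= 98: advance i (no swap)
  28 <= 98: advance i (no swap)
  3 <= 98: advance i (no swap)
  10 <= 98: advance i (no swap)
Place pivot at 6: [39, 93, 10, 28, 3, 10, 98]

Partitioned: [39, 93, 10, 28, 3, 10, 98]


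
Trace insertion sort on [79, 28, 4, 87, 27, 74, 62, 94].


Initial: [79, 28, 4, 87, 27, 74, 62, 94]
Insert 28: [28, 79, 4, 87, 27, 74, 62, 94]
Insert 4: [4, 28, 79, 87, 27, 74, 62, 94]
Insert 87: [4, 28, 79, 87, 27, 74, 62, 94]
Insert 27: [4, 27, 28, 79, 87, 74, 62, 94]
Insert 74: [4, 27, 28, 74, 79, 87, 62, 94]
Insert 62: [4, 27, 28, 62, 74, 79, 87, 94]
Insert 94: [4, 27, 28, 62, 74, 79, 87, 94]

Sorted: [4, 27, 28, 62, 74, 79, 87, 94]


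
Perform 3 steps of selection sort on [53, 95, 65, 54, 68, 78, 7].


Initial: [53, 95, 65, 54, 68, 78, 7]
Step 1: min=7 at 6
  Swap: [7, 95, 65, 54, 68, 78, 53]
Step 2: min=53 at 6
  Swap: [7, 53, 65, 54, 68, 78, 95]
Step 3: min=54 at 3
  Swap: [7, 53, 54, 65, 68, 78, 95]

After 3 steps: [7, 53, 54, 65, 68, 78, 95]


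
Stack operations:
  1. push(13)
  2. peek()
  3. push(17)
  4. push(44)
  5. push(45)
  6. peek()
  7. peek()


push(13) -> [13]
peek()->13
push(17) -> [13, 17]
push(44) -> [13, 17, 44]
push(45) -> [13, 17, 44, 45]
peek()->45
peek()->45

Final stack: [13, 17, 44, 45]


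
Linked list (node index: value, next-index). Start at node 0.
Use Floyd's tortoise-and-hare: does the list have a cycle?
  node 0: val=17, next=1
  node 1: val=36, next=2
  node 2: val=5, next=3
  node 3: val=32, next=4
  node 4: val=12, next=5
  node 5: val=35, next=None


Floyd's tortoise (slow, +1) and hare (fast, +2):
  init: slow=0, fast=0
  step 1: slow=1, fast=2
  step 2: slow=2, fast=4
  step 3: fast 4->5->None, no cycle

Cycle: no


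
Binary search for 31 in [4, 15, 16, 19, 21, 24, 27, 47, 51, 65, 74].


Step 1: lo=0, hi=10, mid=5, val=24
Step 2: lo=6, hi=10, mid=8, val=51
Step 3: lo=6, hi=7, mid=6, val=27
Step 4: lo=7, hi=7, mid=7, val=47

Not found


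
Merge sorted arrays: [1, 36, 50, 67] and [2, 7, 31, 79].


Take 1 from A
Take 2 from B
Take 7 from B
Take 31 from B
Take 36 from A
Take 50 from A
Take 67 from A

Merged: [1, 2, 7, 31, 36, 50, 67, 79]


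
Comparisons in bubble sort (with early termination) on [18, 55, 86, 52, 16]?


Algorithm: bubble sort (with early termination)
Input: [18, 55, 86, 52, 16]
Sorted: [16, 18, 52, 55, 86]

10


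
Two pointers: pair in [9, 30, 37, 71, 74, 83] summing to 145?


lo=0(9)+hi=5(83)=92
lo=1(30)+hi=5(83)=113
lo=2(37)+hi=5(83)=120
lo=3(71)+hi=5(83)=154
lo=3(71)+hi=4(74)=145

Yes: 71+74=145


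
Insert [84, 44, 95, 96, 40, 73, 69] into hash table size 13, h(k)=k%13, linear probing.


Insert 84: h=6 -> slot 6
Insert 44: h=5 -> slot 5
Insert 95: h=4 -> slot 4
Insert 96: h=5, 2 probes -> slot 7
Insert 40: h=1 -> slot 1
Insert 73: h=8 -> slot 8
Insert 69: h=4, 5 probes -> slot 9

Table: [None, 40, None, None, 95, 44, 84, 96, 73, 69, None, None, None]


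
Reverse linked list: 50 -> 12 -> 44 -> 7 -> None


Step 1: curr=50, set curr.next=prev(None) | reversed so far: 50
Step 2: curr=12, set curr.next=prev(50) | reversed so far: 12 -> 50
Step 3: curr=44, set curr.next=prev(12) | reversed so far: 44 -> 12 -> 50
Step 4: curr=7, set curr.next=prev(44) | reversed so far: 7 -> 44 -> 12 -> 50

7 -> 44 -> 12 -> 50 -> None


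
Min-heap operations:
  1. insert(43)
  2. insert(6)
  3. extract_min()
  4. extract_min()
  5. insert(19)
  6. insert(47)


insert(43) -> [43]
insert(6) -> [6, 43]
extract_min()->6, [43]
extract_min()->43, []
insert(19) -> [19]
insert(47) -> [19, 47]

Final heap: [19, 47]


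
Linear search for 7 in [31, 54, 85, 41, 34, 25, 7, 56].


i=0: 31!=7
i=1: 54!=7
i=2: 85!=7
i=3: 41!=7
i=4: 34!=7
i=5: 25!=7
i=6: 7==7 found!

Found at 6, 7 comps


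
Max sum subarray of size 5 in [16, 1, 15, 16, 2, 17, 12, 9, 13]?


[0:5]: 50
[1:6]: 51
[2:7]: 62
[3:8]: 56
[4:9]: 53

Max: 62 at [2:7]


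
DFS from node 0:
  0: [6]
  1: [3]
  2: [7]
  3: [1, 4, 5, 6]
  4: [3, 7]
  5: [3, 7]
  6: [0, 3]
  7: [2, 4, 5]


Visit 0, push [6]
Visit 6, push [3]
Visit 3, push [5, 4, 1]
Visit 1, push []
Visit 4, push [7]
Visit 7, push [5, 2]
Visit 2, push []
Visit 5, push []

DFS order: [0, 6, 3, 1, 4, 7, 2, 5]


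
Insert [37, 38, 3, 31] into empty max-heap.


Insert 37: [37]
Insert 38: [38, 37]
Insert 3: [38, 37, 3]
Insert 31: [38, 37, 3, 31]

Final heap: [38, 37, 3, 31]


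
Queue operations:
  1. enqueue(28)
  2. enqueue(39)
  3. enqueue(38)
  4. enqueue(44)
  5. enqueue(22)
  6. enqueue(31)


enqueue(28) -> [28]
enqueue(39) -> [28, 39]
enqueue(38) -> [28, 39, 38]
enqueue(44) -> [28, 39, 38, 44]
enqueue(22) -> [28, 39, 38, 44, 22]
enqueue(31) -> [28, 39, 38, 44, 22, 31]

Final queue: [28, 39, 38, 44, 22, 31]


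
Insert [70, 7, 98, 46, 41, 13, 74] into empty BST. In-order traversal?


Insert 70: root
Insert 7: L from 70
Insert 98: R from 70
Insert 46: L from 70 -> R from 7
Insert 41: L from 70 -> R from 7 -> L from 46
Insert 13: L from 70 -> R from 7 -> L from 46 -> L from 41
Insert 74: R from 70 -> L from 98

In-order: [7, 13, 41, 46, 70, 74, 98]


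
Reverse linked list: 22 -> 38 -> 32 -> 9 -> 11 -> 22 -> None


Step 1: curr=22, set curr.next=prev(None) | reversed so far: 22
Step 2: curr=38, set curr.next=prev(22) | reversed so far: 38 -> 22
Step 3: curr=32, set curr.next=prev(38) | reversed so far: 32 -> 38 -> 22
Step 4: curr=9, set curr.next=prev(32) | reversed so far: 9 -> 32 -> 38 -> 22
Step 5: curr=11, set curr.next=prev(9) | reversed so far: 11 -> 9 -> 32 -> 38 -> 22
Step 6: curr=22, set curr.next=prev(11) | reversed so far: 22 -> 11 -> 9 -> 32 -> 38 -> 22

22 -> 11 -> 9 -> 32 -> 38 -> 22 -> None


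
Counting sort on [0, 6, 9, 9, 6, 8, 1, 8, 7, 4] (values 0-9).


Input: [0, 6, 9, 9, 6, 8, 1, 8, 7, 4]
Counts: [1, 1, 0, 0, 1, 0, 2, 1, 2, 2]

Sorted: [0, 1, 4, 6, 6, 7, 8, 8, 9, 9]


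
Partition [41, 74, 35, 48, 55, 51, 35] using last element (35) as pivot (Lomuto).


Pivot: 35
  35 <= 35: swap -> [35, 74, 41, 48, 55, 51, 35]
Place pivot at 1: [35, 35, 41, 48, 55, 51, 74]

Partitioned: [35, 35, 41, 48, 55, 51, 74]


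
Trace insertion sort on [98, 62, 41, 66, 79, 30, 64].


Initial: [98, 62, 41, 66, 79, 30, 64]
Insert 62: [62, 98, 41, 66, 79, 30, 64]
Insert 41: [41, 62, 98, 66, 79, 30, 64]
Insert 66: [41, 62, 66, 98, 79, 30, 64]
Insert 79: [41, 62, 66, 79, 98, 30, 64]
Insert 30: [30, 41, 62, 66, 79, 98, 64]
Insert 64: [30, 41, 62, 64, 66, 79, 98]

Sorted: [30, 41, 62, 64, 66, 79, 98]


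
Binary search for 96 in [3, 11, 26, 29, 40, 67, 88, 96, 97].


Step 1: lo=0, hi=8, mid=4, val=40
Step 2: lo=5, hi=8, mid=6, val=88
Step 3: lo=7, hi=8, mid=7, val=96

Found at index 7


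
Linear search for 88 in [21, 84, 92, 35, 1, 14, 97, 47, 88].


i=0: 21!=88
i=1: 84!=88
i=2: 92!=88
i=3: 35!=88
i=4: 1!=88
i=5: 14!=88
i=6: 97!=88
i=7: 47!=88
i=8: 88==88 found!

Found at 8, 9 comps


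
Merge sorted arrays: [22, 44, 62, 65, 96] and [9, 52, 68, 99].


Take 9 from B
Take 22 from A
Take 44 from A
Take 52 from B
Take 62 from A
Take 65 from A
Take 68 from B
Take 96 from A

Merged: [9, 22, 44, 52, 62, 65, 68, 96, 99]


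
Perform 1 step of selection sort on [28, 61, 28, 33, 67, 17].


Initial: [28, 61, 28, 33, 67, 17]
Step 1: min=17 at 5
  Swap: [17, 61, 28, 33, 67, 28]

After 1 step: [17, 61, 28, 33, 67, 28]


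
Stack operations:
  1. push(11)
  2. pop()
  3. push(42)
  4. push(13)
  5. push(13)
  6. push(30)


push(11) -> [11]
pop()->11, []
push(42) -> [42]
push(13) -> [42, 13]
push(13) -> [42, 13, 13]
push(30) -> [42, 13, 13, 30]

Final stack: [42, 13, 13, 30]


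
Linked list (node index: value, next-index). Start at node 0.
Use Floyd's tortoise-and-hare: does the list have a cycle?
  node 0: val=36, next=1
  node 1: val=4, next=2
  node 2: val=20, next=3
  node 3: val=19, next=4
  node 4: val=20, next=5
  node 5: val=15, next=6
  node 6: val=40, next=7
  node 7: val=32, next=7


Floyd's tortoise (slow, +1) and hare (fast, +2):
  init: slow=0, fast=0
  step 1: slow=1, fast=2
  step 2: slow=2, fast=4
  step 3: slow=3, fast=6
  step 4: slow=4, fast=7
  step 5: slow=5, fast=7
  step 6: slow=6, fast=7
  step 7: slow=7, fast=7
  slow == fast at node 7: cycle detected

Cycle: yes


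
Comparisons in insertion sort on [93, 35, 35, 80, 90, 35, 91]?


Algorithm: insertion sort
Input: [93, 35, 35, 80, 90, 35, 91]
Sorted: [35, 35, 35, 80, 90, 91, 93]

13


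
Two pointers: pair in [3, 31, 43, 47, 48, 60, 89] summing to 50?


lo=0(3)+hi=6(89)=92
lo=0(3)+hi=5(60)=63
lo=0(3)+hi=4(48)=51
lo=0(3)+hi=3(47)=50

Yes: 3+47=50


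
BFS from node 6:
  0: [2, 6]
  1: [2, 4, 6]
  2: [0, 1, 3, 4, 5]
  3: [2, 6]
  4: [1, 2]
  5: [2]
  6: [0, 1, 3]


Visit 6, enqueue [0, 1, 3]
Visit 0, enqueue [2]
Visit 1, enqueue [4]
Visit 3, enqueue []
Visit 2, enqueue [5]
Visit 4, enqueue []
Visit 5, enqueue []

BFS order: [6, 0, 1, 3, 2, 4, 5]


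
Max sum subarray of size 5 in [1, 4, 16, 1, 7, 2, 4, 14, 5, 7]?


[0:5]: 29
[1:6]: 30
[2:7]: 30
[3:8]: 28
[4:9]: 32
[5:10]: 32

Max: 32 at [4:9]


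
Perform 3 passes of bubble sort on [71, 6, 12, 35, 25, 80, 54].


Initial: [71, 6, 12, 35, 25, 80, 54]
Pass 1: [6, 12, 35, 25, 71, 54, 80] (5 swaps)
Pass 2: [6, 12, 25, 35, 54, 71, 80] (2 swaps)
Pass 3: [6, 12, 25, 35, 54, 71, 80] (0 swaps)

After 3 passes: [6, 12, 25, 35, 54, 71, 80]


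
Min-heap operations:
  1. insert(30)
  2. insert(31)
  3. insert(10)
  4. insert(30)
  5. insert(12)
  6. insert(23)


insert(30) -> [30]
insert(31) -> [30, 31]
insert(10) -> [10, 31, 30]
insert(30) -> [10, 30, 30, 31]
insert(12) -> [10, 12, 30, 31, 30]
insert(23) -> [10, 12, 23, 31, 30, 30]

Final heap: [10, 12, 23, 31, 30, 30]


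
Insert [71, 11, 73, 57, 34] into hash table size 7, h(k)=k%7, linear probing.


Insert 71: h=1 -> slot 1
Insert 11: h=4 -> slot 4
Insert 73: h=3 -> slot 3
Insert 57: h=1, 1 probes -> slot 2
Insert 34: h=6 -> slot 6

Table: [None, 71, 57, 73, 11, None, 34]


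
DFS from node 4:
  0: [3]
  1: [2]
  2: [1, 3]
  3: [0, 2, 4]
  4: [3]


Visit 4, push [3]
Visit 3, push [2, 0]
Visit 0, push []
Visit 2, push [1]
Visit 1, push []

DFS order: [4, 3, 0, 2, 1]


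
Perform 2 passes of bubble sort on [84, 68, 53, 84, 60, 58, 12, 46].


Initial: [84, 68, 53, 84, 60, 58, 12, 46]
Pass 1: [68, 53, 84, 60, 58, 12, 46, 84] (6 swaps)
Pass 2: [53, 68, 60, 58, 12, 46, 84, 84] (5 swaps)

After 2 passes: [53, 68, 60, 58, 12, 46, 84, 84]


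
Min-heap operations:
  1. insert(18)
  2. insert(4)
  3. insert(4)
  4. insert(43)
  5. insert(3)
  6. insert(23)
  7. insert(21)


insert(18) -> [18]
insert(4) -> [4, 18]
insert(4) -> [4, 18, 4]
insert(43) -> [4, 18, 4, 43]
insert(3) -> [3, 4, 4, 43, 18]
insert(23) -> [3, 4, 4, 43, 18, 23]
insert(21) -> [3, 4, 4, 43, 18, 23, 21]

Final heap: [3, 4, 4, 43, 18, 23, 21]


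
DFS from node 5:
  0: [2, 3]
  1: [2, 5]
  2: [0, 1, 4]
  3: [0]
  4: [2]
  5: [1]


Visit 5, push [1]
Visit 1, push [2]
Visit 2, push [4, 0]
Visit 0, push [3]
Visit 3, push []
Visit 4, push []

DFS order: [5, 1, 2, 0, 3, 4]


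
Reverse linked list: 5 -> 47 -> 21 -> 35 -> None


Step 1: curr=5, set curr.next=prev(None) | reversed so far: 5
Step 2: curr=47, set curr.next=prev(5) | reversed so far: 47 -> 5
Step 3: curr=21, set curr.next=prev(47) | reversed so far: 21 -> 47 -> 5
Step 4: curr=35, set curr.next=prev(21) | reversed so far: 35 -> 21 -> 47 -> 5

35 -> 21 -> 47 -> 5 -> None


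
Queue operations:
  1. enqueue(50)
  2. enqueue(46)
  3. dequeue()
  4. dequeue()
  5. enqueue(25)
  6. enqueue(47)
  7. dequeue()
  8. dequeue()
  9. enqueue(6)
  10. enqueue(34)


enqueue(50) -> [50]
enqueue(46) -> [50, 46]
dequeue()->50, [46]
dequeue()->46, []
enqueue(25) -> [25]
enqueue(47) -> [25, 47]
dequeue()->25, [47]
dequeue()->47, []
enqueue(6) -> [6]
enqueue(34) -> [6, 34]

Final queue: [6, 34]


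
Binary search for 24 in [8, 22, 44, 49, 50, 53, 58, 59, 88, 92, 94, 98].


Step 1: lo=0, hi=11, mid=5, val=53
Step 2: lo=0, hi=4, mid=2, val=44
Step 3: lo=0, hi=1, mid=0, val=8
Step 4: lo=1, hi=1, mid=1, val=22

Not found


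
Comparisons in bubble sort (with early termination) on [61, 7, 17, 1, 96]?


Algorithm: bubble sort (with early termination)
Input: [61, 7, 17, 1, 96]
Sorted: [1, 7, 17, 61, 96]

10


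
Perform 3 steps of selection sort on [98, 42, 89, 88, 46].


Initial: [98, 42, 89, 88, 46]
Step 1: min=42 at 1
  Swap: [42, 98, 89, 88, 46]
Step 2: min=46 at 4
  Swap: [42, 46, 89, 88, 98]
Step 3: min=88 at 3
  Swap: [42, 46, 88, 89, 98]

After 3 steps: [42, 46, 88, 89, 98]


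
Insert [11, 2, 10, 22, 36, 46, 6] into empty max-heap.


Insert 11: [11]
Insert 2: [11, 2]
Insert 10: [11, 2, 10]
Insert 22: [22, 11, 10, 2]
Insert 36: [36, 22, 10, 2, 11]
Insert 46: [46, 22, 36, 2, 11, 10]
Insert 6: [46, 22, 36, 2, 11, 10, 6]

Final heap: [46, 22, 36, 2, 11, 10, 6]


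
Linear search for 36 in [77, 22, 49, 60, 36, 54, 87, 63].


i=0: 77!=36
i=1: 22!=36
i=2: 49!=36
i=3: 60!=36
i=4: 36==36 found!

Found at 4, 5 comps


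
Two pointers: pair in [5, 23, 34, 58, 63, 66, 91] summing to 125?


lo=0(5)+hi=6(91)=96
lo=1(23)+hi=6(91)=114
lo=2(34)+hi=6(91)=125

Yes: 34+91=125


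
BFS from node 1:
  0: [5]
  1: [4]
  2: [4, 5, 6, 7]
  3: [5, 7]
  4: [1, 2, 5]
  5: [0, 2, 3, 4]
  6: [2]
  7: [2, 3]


Visit 1, enqueue [4]
Visit 4, enqueue [2, 5]
Visit 2, enqueue [6, 7]
Visit 5, enqueue [0, 3]
Visit 6, enqueue []
Visit 7, enqueue []
Visit 0, enqueue []
Visit 3, enqueue []

BFS order: [1, 4, 2, 5, 6, 7, 0, 3]


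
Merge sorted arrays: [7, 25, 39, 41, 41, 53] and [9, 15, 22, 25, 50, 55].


Take 7 from A
Take 9 from B
Take 15 from B
Take 22 from B
Take 25 from A
Take 25 from B
Take 39 from A
Take 41 from A
Take 41 from A
Take 50 from B
Take 53 from A

Merged: [7, 9, 15, 22, 25, 25, 39, 41, 41, 50, 53, 55]


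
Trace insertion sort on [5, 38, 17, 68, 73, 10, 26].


Initial: [5, 38, 17, 68, 73, 10, 26]
Insert 38: [5, 38, 17, 68, 73, 10, 26]
Insert 17: [5, 17, 38, 68, 73, 10, 26]
Insert 68: [5, 17, 38, 68, 73, 10, 26]
Insert 73: [5, 17, 38, 68, 73, 10, 26]
Insert 10: [5, 10, 17, 38, 68, 73, 26]
Insert 26: [5, 10, 17, 26, 38, 68, 73]

Sorted: [5, 10, 17, 26, 38, 68, 73]


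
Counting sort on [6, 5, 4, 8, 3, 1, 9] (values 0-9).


Input: [6, 5, 4, 8, 3, 1, 9]
Counts: [0, 1, 0, 1, 1, 1, 1, 0, 1, 1]

Sorted: [1, 3, 4, 5, 6, 8, 9]


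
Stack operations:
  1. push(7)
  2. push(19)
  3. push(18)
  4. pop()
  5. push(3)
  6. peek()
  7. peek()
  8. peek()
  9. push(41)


push(7) -> [7]
push(19) -> [7, 19]
push(18) -> [7, 19, 18]
pop()->18, [7, 19]
push(3) -> [7, 19, 3]
peek()->3
peek()->3
peek()->3
push(41) -> [7, 19, 3, 41]

Final stack: [7, 19, 3, 41]


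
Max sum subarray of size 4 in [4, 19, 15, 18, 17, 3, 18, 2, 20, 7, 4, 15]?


[0:4]: 56
[1:5]: 69
[2:6]: 53
[3:7]: 56
[4:8]: 40
[5:9]: 43
[6:10]: 47
[7:11]: 33
[8:12]: 46

Max: 69 at [1:5]


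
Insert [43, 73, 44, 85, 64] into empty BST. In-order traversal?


Insert 43: root
Insert 73: R from 43
Insert 44: R from 43 -> L from 73
Insert 85: R from 43 -> R from 73
Insert 64: R from 43 -> L from 73 -> R from 44

In-order: [43, 44, 64, 73, 85]


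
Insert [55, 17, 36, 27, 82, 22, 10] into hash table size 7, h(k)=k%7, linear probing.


Insert 55: h=6 -> slot 6
Insert 17: h=3 -> slot 3
Insert 36: h=1 -> slot 1
Insert 27: h=6, 1 probes -> slot 0
Insert 82: h=5 -> slot 5
Insert 22: h=1, 1 probes -> slot 2
Insert 10: h=3, 1 probes -> slot 4

Table: [27, 36, 22, 17, 10, 82, 55]


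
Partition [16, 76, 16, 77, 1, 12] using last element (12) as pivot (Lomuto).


Pivot: 12
  1 <= 12: swap -> [1, 76, 16, 77, 16, 12]
Place pivot at 1: [1, 12, 16, 77, 16, 76]

Partitioned: [1, 12, 16, 77, 16, 76]


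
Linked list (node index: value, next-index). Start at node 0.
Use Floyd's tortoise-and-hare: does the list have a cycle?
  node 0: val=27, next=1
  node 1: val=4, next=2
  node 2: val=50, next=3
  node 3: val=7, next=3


Floyd's tortoise (slow, +1) and hare (fast, +2):
  init: slow=0, fast=0
  step 1: slow=1, fast=2
  step 2: slow=2, fast=3
  step 3: slow=3, fast=3
  slow == fast at node 3: cycle detected

Cycle: yes


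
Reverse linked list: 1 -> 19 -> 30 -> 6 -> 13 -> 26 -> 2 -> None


Step 1: curr=1, set curr.next=prev(None) | reversed so far: 1
Step 2: curr=19, set curr.next=prev(1) | reversed so far: 19 -> 1
Step 3: curr=30, set curr.next=prev(19) | reversed so far: 30 -> 19 -> 1
Step 4: curr=6, set curr.next=prev(30) | reversed so far: 6 -> 30 -> 19 -> 1
Step 5: curr=13, set curr.next=prev(6) | reversed so far: 13 -> 6 -> 30 -> 19 -> 1
Step 6: curr=26, set curr.next=prev(13) | reversed so far: 26 -> 13 -> 6 -> 30 -> 19 -> 1
Step 7: curr=2, set curr.next=prev(26) | reversed so far: 2 -> 26 -> 13 -> 6 -> 30 -> 19 -> 1

2 -> 26 -> 13 -> 6 -> 30 -> 19 -> 1 -> None


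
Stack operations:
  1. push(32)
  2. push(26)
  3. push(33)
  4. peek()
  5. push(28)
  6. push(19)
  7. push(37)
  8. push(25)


push(32) -> [32]
push(26) -> [32, 26]
push(33) -> [32, 26, 33]
peek()->33
push(28) -> [32, 26, 33, 28]
push(19) -> [32, 26, 33, 28, 19]
push(37) -> [32, 26, 33, 28, 19, 37]
push(25) -> [32, 26, 33, 28, 19, 37, 25]

Final stack: [32, 26, 33, 28, 19, 37, 25]


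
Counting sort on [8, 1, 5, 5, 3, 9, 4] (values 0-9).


Input: [8, 1, 5, 5, 3, 9, 4]
Counts: [0, 1, 0, 1, 1, 2, 0, 0, 1, 1]

Sorted: [1, 3, 4, 5, 5, 8, 9]


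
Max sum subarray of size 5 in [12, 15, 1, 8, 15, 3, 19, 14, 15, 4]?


[0:5]: 51
[1:6]: 42
[2:7]: 46
[3:8]: 59
[4:9]: 66
[5:10]: 55

Max: 66 at [4:9]


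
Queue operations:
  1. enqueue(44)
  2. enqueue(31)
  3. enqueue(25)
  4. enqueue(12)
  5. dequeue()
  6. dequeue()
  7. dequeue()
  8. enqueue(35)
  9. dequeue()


enqueue(44) -> [44]
enqueue(31) -> [44, 31]
enqueue(25) -> [44, 31, 25]
enqueue(12) -> [44, 31, 25, 12]
dequeue()->44, [31, 25, 12]
dequeue()->31, [25, 12]
dequeue()->25, [12]
enqueue(35) -> [12, 35]
dequeue()->12, [35]

Final queue: [35]


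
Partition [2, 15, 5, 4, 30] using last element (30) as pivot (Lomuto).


Pivot: 30
  2 <= 30: advance i (no swap)
  15 <= 30: advance i (no swap)
  5 <= 30: advance i (no swap)
  4 <= 30: advance i (no swap)
Place pivot at 4: [2, 15, 5, 4, 30]

Partitioned: [2, 15, 5, 4, 30]


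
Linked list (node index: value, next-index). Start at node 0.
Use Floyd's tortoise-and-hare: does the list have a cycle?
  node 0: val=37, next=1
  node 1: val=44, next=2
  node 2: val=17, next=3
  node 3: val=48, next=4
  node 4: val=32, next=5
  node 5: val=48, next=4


Floyd's tortoise (slow, +1) and hare (fast, +2):
  init: slow=0, fast=0
  step 1: slow=1, fast=2
  step 2: slow=2, fast=4
  step 3: slow=3, fast=4
  step 4: slow=4, fast=4
  slow == fast at node 4: cycle detected

Cycle: yes


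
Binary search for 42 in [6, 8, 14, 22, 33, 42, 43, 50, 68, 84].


Step 1: lo=0, hi=9, mid=4, val=33
Step 2: lo=5, hi=9, mid=7, val=50
Step 3: lo=5, hi=6, mid=5, val=42

Found at index 5


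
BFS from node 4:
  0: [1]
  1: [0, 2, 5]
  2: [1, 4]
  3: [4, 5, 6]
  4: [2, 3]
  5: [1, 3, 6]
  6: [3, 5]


Visit 4, enqueue [2, 3]
Visit 2, enqueue [1]
Visit 3, enqueue [5, 6]
Visit 1, enqueue [0]
Visit 5, enqueue []
Visit 6, enqueue []
Visit 0, enqueue []

BFS order: [4, 2, 3, 1, 5, 6, 0]


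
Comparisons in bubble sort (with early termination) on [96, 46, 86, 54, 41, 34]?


Algorithm: bubble sort (with early termination)
Input: [96, 46, 86, 54, 41, 34]
Sorted: [34, 41, 46, 54, 86, 96]

15


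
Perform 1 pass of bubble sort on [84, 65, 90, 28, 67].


Initial: [84, 65, 90, 28, 67]
Pass 1: [65, 84, 28, 67, 90] (3 swaps)

After 1 pass: [65, 84, 28, 67, 90]


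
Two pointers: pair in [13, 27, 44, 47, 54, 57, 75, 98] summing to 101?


lo=0(13)+hi=7(98)=111
lo=0(13)+hi=6(75)=88
lo=1(27)+hi=6(75)=102
lo=1(27)+hi=5(57)=84
lo=2(44)+hi=5(57)=101

Yes: 44+57=101


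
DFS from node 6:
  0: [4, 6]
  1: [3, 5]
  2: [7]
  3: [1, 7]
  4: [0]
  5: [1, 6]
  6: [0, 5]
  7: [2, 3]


Visit 6, push [5, 0]
Visit 0, push [4]
Visit 4, push []
Visit 5, push [1]
Visit 1, push [3]
Visit 3, push [7]
Visit 7, push [2]
Visit 2, push []

DFS order: [6, 0, 4, 5, 1, 3, 7, 2]


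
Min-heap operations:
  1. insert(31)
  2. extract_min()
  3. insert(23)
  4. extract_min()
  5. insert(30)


insert(31) -> [31]
extract_min()->31, []
insert(23) -> [23]
extract_min()->23, []
insert(30) -> [30]

Final heap: [30]


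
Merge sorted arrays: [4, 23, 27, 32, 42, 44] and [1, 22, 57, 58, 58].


Take 1 from B
Take 4 from A
Take 22 from B
Take 23 from A
Take 27 from A
Take 32 from A
Take 42 from A
Take 44 from A

Merged: [1, 4, 22, 23, 27, 32, 42, 44, 57, 58, 58]


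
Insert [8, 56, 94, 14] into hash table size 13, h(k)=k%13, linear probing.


Insert 8: h=8 -> slot 8
Insert 56: h=4 -> slot 4
Insert 94: h=3 -> slot 3
Insert 14: h=1 -> slot 1

Table: [None, 14, None, 94, 56, None, None, None, 8, None, None, None, None]


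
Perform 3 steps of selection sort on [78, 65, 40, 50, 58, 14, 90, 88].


Initial: [78, 65, 40, 50, 58, 14, 90, 88]
Step 1: min=14 at 5
  Swap: [14, 65, 40, 50, 58, 78, 90, 88]
Step 2: min=40 at 2
  Swap: [14, 40, 65, 50, 58, 78, 90, 88]
Step 3: min=50 at 3
  Swap: [14, 40, 50, 65, 58, 78, 90, 88]

After 3 steps: [14, 40, 50, 65, 58, 78, 90, 88]


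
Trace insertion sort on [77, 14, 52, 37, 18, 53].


Initial: [77, 14, 52, 37, 18, 53]
Insert 14: [14, 77, 52, 37, 18, 53]
Insert 52: [14, 52, 77, 37, 18, 53]
Insert 37: [14, 37, 52, 77, 18, 53]
Insert 18: [14, 18, 37, 52, 77, 53]
Insert 53: [14, 18, 37, 52, 53, 77]

Sorted: [14, 18, 37, 52, 53, 77]


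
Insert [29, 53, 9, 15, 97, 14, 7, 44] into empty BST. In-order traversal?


Insert 29: root
Insert 53: R from 29
Insert 9: L from 29
Insert 15: L from 29 -> R from 9
Insert 97: R from 29 -> R from 53
Insert 14: L from 29 -> R from 9 -> L from 15
Insert 7: L from 29 -> L from 9
Insert 44: R from 29 -> L from 53

In-order: [7, 9, 14, 15, 29, 44, 53, 97]


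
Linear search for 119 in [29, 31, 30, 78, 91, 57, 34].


i=0: 29!=119
i=1: 31!=119
i=2: 30!=119
i=3: 78!=119
i=4: 91!=119
i=5: 57!=119
i=6: 34!=119

Not found, 7 comps


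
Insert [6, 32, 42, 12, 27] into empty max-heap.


Insert 6: [6]
Insert 32: [32, 6]
Insert 42: [42, 6, 32]
Insert 12: [42, 12, 32, 6]
Insert 27: [42, 27, 32, 6, 12]

Final heap: [42, 27, 32, 6, 12]


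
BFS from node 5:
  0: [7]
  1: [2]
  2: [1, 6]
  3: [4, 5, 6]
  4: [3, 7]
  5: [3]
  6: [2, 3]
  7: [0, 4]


Visit 5, enqueue [3]
Visit 3, enqueue [4, 6]
Visit 4, enqueue [7]
Visit 6, enqueue [2]
Visit 7, enqueue [0]
Visit 2, enqueue [1]
Visit 0, enqueue []
Visit 1, enqueue []

BFS order: [5, 3, 4, 6, 7, 2, 0, 1]


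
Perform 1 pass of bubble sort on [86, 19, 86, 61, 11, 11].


Initial: [86, 19, 86, 61, 11, 11]
Pass 1: [19, 86, 61, 11, 11, 86] (4 swaps)

After 1 pass: [19, 86, 61, 11, 11, 86]


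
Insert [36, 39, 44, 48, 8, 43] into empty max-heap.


Insert 36: [36]
Insert 39: [39, 36]
Insert 44: [44, 36, 39]
Insert 48: [48, 44, 39, 36]
Insert 8: [48, 44, 39, 36, 8]
Insert 43: [48, 44, 43, 36, 8, 39]

Final heap: [48, 44, 43, 36, 8, 39]


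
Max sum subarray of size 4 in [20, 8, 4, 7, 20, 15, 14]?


[0:4]: 39
[1:5]: 39
[2:6]: 46
[3:7]: 56

Max: 56 at [3:7]


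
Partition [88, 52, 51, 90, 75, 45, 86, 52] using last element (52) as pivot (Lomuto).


Pivot: 52
  52 <= 52: swap -> [52, 88, 51, 90, 75, 45, 86, 52]
  51 <= 52: swap -> [52, 51, 88, 90, 75, 45, 86, 52]
  45 <= 52: swap -> [52, 51, 45, 90, 75, 88, 86, 52]
Place pivot at 3: [52, 51, 45, 52, 75, 88, 86, 90]

Partitioned: [52, 51, 45, 52, 75, 88, 86, 90]


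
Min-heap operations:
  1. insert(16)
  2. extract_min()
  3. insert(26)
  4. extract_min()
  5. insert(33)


insert(16) -> [16]
extract_min()->16, []
insert(26) -> [26]
extract_min()->26, []
insert(33) -> [33]

Final heap: [33]


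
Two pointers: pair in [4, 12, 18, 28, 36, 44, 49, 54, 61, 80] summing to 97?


lo=0(4)+hi=9(80)=84
lo=1(12)+hi=9(80)=92
lo=2(18)+hi=9(80)=98
lo=2(18)+hi=8(61)=79
lo=3(28)+hi=8(61)=89
lo=4(36)+hi=8(61)=97

Yes: 36+61=97


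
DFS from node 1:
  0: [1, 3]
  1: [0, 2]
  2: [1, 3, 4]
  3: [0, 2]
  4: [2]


Visit 1, push [2, 0]
Visit 0, push [3]
Visit 3, push [2]
Visit 2, push [4]
Visit 4, push []

DFS order: [1, 0, 3, 2, 4]


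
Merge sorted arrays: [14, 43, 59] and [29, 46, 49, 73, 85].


Take 14 from A
Take 29 from B
Take 43 from A
Take 46 from B
Take 49 from B
Take 59 from A

Merged: [14, 29, 43, 46, 49, 59, 73, 85]


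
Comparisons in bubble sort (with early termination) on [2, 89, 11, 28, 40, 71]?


Algorithm: bubble sort (with early termination)
Input: [2, 89, 11, 28, 40, 71]
Sorted: [2, 11, 28, 40, 71, 89]

9


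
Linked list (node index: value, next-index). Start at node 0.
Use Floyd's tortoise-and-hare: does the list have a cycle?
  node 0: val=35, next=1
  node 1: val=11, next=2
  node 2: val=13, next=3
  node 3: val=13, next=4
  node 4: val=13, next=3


Floyd's tortoise (slow, +1) and hare (fast, +2):
  init: slow=0, fast=0
  step 1: slow=1, fast=2
  step 2: slow=2, fast=4
  step 3: slow=3, fast=4
  step 4: slow=4, fast=4
  slow == fast at node 4: cycle detected

Cycle: yes


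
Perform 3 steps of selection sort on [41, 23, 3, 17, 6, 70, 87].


Initial: [41, 23, 3, 17, 6, 70, 87]
Step 1: min=3 at 2
  Swap: [3, 23, 41, 17, 6, 70, 87]
Step 2: min=6 at 4
  Swap: [3, 6, 41, 17, 23, 70, 87]
Step 3: min=17 at 3
  Swap: [3, 6, 17, 41, 23, 70, 87]

After 3 steps: [3, 6, 17, 41, 23, 70, 87]


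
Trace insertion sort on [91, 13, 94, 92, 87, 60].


Initial: [91, 13, 94, 92, 87, 60]
Insert 13: [13, 91, 94, 92, 87, 60]
Insert 94: [13, 91, 94, 92, 87, 60]
Insert 92: [13, 91, 92, 94, 87, 60]
Insert 87: [13, 87, 91, 92, 94, 60]
Insert 60: [13, 60, 87, 91, 92, 94]

Sorted: [13, 60, 87, 91, 92, 94]


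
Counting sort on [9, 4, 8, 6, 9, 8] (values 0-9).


Input: [9, 4, 8, 6, 9, 8]
Counts: [0, 0, 0, 0, 1, 0, 1, 0, 2, 2]

Sorted: [4, 6, 8, 8, 9, 9]


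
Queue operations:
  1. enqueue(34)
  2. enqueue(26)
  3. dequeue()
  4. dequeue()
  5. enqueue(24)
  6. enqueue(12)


enqueue(34) -> [34]
enqueue(26) -> [34, 26]
dequeue()->34, [26]
dequeue()->26, []
enqueue(24) -> [24]
enqueue(12) -> [24, 12]

Final queue: [24, 12]


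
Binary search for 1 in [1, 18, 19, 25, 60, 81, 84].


Step 1: lo=0, hi=6, mid=3, val=25
Step 2: lo=0, hi=2, mid=1, val=18
Step 3: lo=0, hi=0, mid=0, val=1

Found at index 0


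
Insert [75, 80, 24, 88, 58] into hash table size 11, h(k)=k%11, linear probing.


Insert 75: h=9 -> slot 9
Insert 80: h=3 -> slot 3
Insert 24: h=2 -> slot 2
Insert 88: h=0 -> slot 0
Insert 58: h=3, 1 probes -> slot 4

Table: [88, None, 24, 80, 58, None, None, None, None, 75, None]
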